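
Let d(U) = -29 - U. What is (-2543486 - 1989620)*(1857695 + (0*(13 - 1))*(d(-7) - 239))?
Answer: -8421128350670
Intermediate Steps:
(-2543486 - 1989620)*(1857695 + (0*(13 - 1))*(d(-7) - 239)) = (-2543486 - 1989620)*(1857695 + (0*(13 - 1))*((-29 - 1*(-7)) - 239)) = -4533106*(1857695 + (0*12)*((-29 + 7) - 239)) = -4533106*(1857695 + 0*(-22 - 239)) = -4533106*(1857695 + 0*(-261)) = -4533106*(1857695 + 0) = -4533106*1857695 = -8421128350670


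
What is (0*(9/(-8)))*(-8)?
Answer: 0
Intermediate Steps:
(0*(9/(-8)))*(-8) = (0*(9*(-⅛)))*(-8) = (0*(-9/8))*(-8) = 0*(-8) = 0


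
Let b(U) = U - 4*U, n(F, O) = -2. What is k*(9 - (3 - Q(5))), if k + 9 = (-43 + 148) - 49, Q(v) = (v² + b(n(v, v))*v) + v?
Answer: 3102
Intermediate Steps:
b(U) = -3*U
Q(v) = v² + 7*v (Q(v) = (v² + (-3*(-2))*v) + v = (v² + 6*v) + v = v² + 7*v)
k = 47 (k = -9 + ((-43 + 148) - 49) = -9 + (105 - 49) = -9 + 56 = 47)
k*(9 - (3 - Q(5))) = 47*(9 - (3 - 5*(7 + 5))) = 47*(9 - (3 - 5*12)) = 47*(9 - (3 - 1*60)) = 47*(9 - (3 - 60)) = 47*(9 - 1*(-57)) = 47*(9 + 57) = 47*66 = 3102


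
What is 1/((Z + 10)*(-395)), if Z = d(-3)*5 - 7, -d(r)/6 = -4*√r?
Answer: I/(1185*(-I + 40*√3)) ≈ -1.7577e-7 + 1.2178e-5*I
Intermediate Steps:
d(r) = 24*√r (d(r) = -(-24)*√r = 24*√r)
Z = -7 + 120*I*√3 (Z = (24*√(-3))*5 - 7 = (24*(I*√3))*5 - 7 = (24*I*√3)*5 - 7 = 120*I*√3 - 7 = -7 + 120*I*√3 ≈ -7.0 + 207.85*I)
1/((Z + 10)*(-395)) = 1/(((-7 + 120*I*√3) + 10)*(-395)) = 1/((3 + 120*I*√3)*(-395)) = 1/(-1185 - 47400*I*√3)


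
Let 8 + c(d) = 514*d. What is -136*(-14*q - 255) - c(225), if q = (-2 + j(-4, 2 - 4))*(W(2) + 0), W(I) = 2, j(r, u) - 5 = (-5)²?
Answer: 25662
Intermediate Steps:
c(d) = -8 + 514*d
j(r, u) = 30 (j(r, u) = 5 + (-5)² = 5 + 25 = 30)
q = 56 (q = (-2 + 30)*(2 + 0) = 28*2 = 56)
-136*(-14*q - 255) - c(225) = -136*(-14*56 - 255) - (-8 + 514*225) = -136*(-784 - 255) - (-8 + 115650) = -136*(-1039) - 1*115642 = 141304 - 115642 = 25662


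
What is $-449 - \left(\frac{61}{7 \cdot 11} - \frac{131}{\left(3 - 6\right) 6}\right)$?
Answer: $- \frac{633499}{1386} \approx -457.07$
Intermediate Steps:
$-449 - \left(\frac{61}{7 \cdot 11} - \frac{131}{\left(3 - 6\right) 6}\right) = -449 - \left(\frac{61}{77} - \frac{131}{\left(-3\right) 6}\right) = -449 - \left(61 \cdot \frac{1}{77} - \frac{131}{-18}\right) = -449 - \left(\frac{61}{77} - - \frac{131}{18}\right) = -449 - \left(\frac{61}{77} + \frac{131}{18}\right) = -449 - \frac{11185}{1386} = - \frac{633499}{1386}$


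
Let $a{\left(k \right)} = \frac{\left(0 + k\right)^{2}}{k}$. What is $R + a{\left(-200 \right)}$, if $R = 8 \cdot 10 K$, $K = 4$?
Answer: $120$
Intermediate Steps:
$a{\left(k \right)} = k$ ($a{\left(k \right)} = \frac{k^{2}}{k} = k$)
$R = 320$ ($R = 8 \cdot 10 \cdot 4 = 80 \cdot 4 = 320$)
$R + a{\left(-200 \right)} = 320 - 200 = 120$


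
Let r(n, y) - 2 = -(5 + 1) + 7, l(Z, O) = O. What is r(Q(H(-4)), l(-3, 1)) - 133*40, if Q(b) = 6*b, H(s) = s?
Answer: -5317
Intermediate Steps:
r(n, y) = 3 (r(n, y) = 2 + (-(5 + 1) + 7) = 2 + (-1*6 + 7) = 2 + (-6 + 7) = 2 + 1 = 3)
r(Q(H(-4)), l(-3, 1)) - 133*40 = 3 - 133*40 = 3 - 5320 = -5317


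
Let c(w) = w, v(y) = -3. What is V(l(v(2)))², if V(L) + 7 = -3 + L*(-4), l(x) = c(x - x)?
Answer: 100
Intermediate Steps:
l(x) = 0 (l(x) = x - x = 0)
V(L) = -10 - 4*L (V(L) = -7 + (-3 + L*(-4)) = -7 + (-3 - 4*L) = -10 - 4*L)
V(l(v(2)))² = (-10 - 4*0)² = (-10 + 0)² = (-10)² = 100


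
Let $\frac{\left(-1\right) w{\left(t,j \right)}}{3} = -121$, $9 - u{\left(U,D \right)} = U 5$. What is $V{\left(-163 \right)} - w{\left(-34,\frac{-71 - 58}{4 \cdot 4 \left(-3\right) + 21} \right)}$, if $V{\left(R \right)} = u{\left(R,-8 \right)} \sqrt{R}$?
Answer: $-363 + 824 i \sqrt{163} \approx -363.0 + 10520.0 i$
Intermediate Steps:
$u{\left(U,D \right)} = 9 - 5 U$ ($u{\left(U,D \right)} = 9 - U 5 = 9 - 5 U$)
$w{\left(t,j \right)} = 363$ ($w{\left(t,j \right)} = \left(-3\right) \left(-121\right) = 363$)
$V{\left(R \right)} = \sqrt{R} \left(9 - 5 R\right)$ ($V{\left(R \right)} = \left(9 - 5 R\right) \sqrt{R} = \sqrt{R} \left(9 - 5 R\right)$)
$V{\left(-163 \right)} - w{\left(-34,\frac{-71 - 58}{4 \cdot 4 \left(-3\right) + 21} \right)} = \sqrt{-163} \left(9 - -815\right) - 363 = i \sqrt{163} \left(9 + 815\right) - 363 = i \sqrt{163} \cdot 824 - 363 = 824 i \sqrt{163} - 363 = -363 + 824 i \sqrt{163}$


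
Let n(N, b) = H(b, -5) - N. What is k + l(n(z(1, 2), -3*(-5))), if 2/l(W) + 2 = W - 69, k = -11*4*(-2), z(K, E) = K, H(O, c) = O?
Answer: 5014/57 ≈ 87.965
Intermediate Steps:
k = 88 (k = -44*(-2) = 88)
n(N, b) = b - N
l(W) = 2/(-71 + W) (l(W) = 2/(-2 + (W - 69)) = 2/(-2 + (-69 + W)) = 2/(-71 + W))
k + l(n(z(1, 2), -3*(-5))) = 88 + 2/(-71 + (-3*(-5) - 1*1)) = 88 + 2/(-71 + (15 - 1)) = 88 + 2/(-71 + 14) = 88 + 2/(-57) = 88 + 2*(-1/57) = 88 - 2/57 = 5014/57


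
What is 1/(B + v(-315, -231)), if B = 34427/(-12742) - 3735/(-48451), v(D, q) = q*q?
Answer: 617362642/32941467508555 ≈ 1.8741e-5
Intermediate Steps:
v(D, q) = q**2
B = -1620431207/617362642 (B = 34427*(-1/12742) - 3735*(-1/48451) = -34427/12742 + 3735/48451 = -1620431207/617362642 ≈ -2.6248)
1/(B + v(-315, -231)) = 1/(-1620431207/617362642 + (-231)**2) = 1/(-1620431207/617362642 + 53361) = 1/(32941467508555/617362642) = 617362642/32941467508555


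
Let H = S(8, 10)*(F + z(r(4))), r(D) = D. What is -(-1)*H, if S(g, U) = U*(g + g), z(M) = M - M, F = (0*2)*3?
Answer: 0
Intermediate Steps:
F = 0 (F = 0*3 = 0)
z(M) = 0
S(g, U) = 2*U*g (S(g, U) = U*(2*g) = 2*U*g)
H = 0 (H = (2*10*8)*(0 + 0) = 160*0 = 0)
-(-1)*H = -(-1)*0 = -1*0 = 0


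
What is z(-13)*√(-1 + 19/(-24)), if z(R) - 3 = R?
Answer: -5*I*√258/6 ≈ -13.385*I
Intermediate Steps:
z(R) = 3 + R
z(-13)*√(-1 + 19/(-24)) = (3 - 13)*√(-1 + 19/(-24)) = -10*√(-1 + 19*(-1/24)) = -10*√(-1 - 19/24) = -5*I*√258/6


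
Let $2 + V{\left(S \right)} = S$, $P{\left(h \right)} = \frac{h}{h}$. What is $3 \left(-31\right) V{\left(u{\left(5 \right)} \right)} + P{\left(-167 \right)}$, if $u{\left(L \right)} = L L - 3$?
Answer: $-1859$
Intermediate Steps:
$P{\left(h \right)} = 1$
$u{\left(L \right)} = -3 + L^{2}$ ($u{\left(L \right)} = L^{2} - 3 = -3 + L^{2}$)
$V{\left(S \right)} = -2 + S$
$3 \left(-31\right) V{\left(u{\left(5 \right)} \right)} + P{\left(-167 \right)} = 3 \left(-31\right) \left(-2 - \left(3 - 5^{2}\right)\right) + 1 = - 93 \left(-2 + \left(-3 + 25\right)\right) + 1 = - 93 \left(-2 + 22\right) + 1 = \left(-93\right) 20 + 1 = -1860 + 1 = -1859$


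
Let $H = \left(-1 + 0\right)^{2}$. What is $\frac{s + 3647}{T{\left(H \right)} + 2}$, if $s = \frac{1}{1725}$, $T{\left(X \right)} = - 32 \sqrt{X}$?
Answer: $- \frac{3145538}{25875} \approx -121.57$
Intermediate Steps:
$H = 1$ ($H = \left(-1\right)^{2} = 1$)
$s = \frac{1}{1725} \approx 0.00057971$
$\frac{s + 3647}{T{\left(H \right)} + 2} = \frac{\frac{1}{1725} + 3647}{- 32 \sqrt{1} + 2} = \frac{6291076}{1725 \left(\left(-32\right) 1 + 2\right)} = \frac{6291076}{1725 \left(-32 + 2\right)} = \frac{6291076}{1725 \left(-30\right)} = \frac{6291076}{1725} \left(- \frac{1}{30}\right) = - \frac{3145538}{25875}$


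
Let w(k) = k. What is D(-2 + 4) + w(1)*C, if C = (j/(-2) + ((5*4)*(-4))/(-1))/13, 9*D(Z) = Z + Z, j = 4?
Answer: 58/9 ≈ 6.4444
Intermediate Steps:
D(Z) = 2*Z/9 (D(Z) = (Z + Z)/9 = (2*Z)/9 = 2*Z/9)
C = 6 (C = (4/(-2) + ((5*4)*(-4))/(-1))/13 = (4*(-½) + (20*(-4))*(-1))*(1/13) = (-2 - 80*(-1))*(1/13) = (-2 + 80)*(1/13) = 78*(1/13) = 6)
D(-2 + 4) + w(1)*C = 2*(-2 + 4)/9 + 1*6 = (2/9)*2 + 6 = 4/9 + 6 = 58/9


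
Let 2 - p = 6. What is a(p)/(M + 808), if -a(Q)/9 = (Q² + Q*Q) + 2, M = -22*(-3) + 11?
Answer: -102/295 ≈ -0.34576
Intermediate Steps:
p = -4 (p = 2 - 1*6 = 2 - 6 = -4)
M = 77 (M = 66 + 11 = 77)
a(Q) = -18 - 18*Q² (a(Q) = -9*((Q² + Q*Q) + 2) = -9*((Q² + Q²) + 2) = -9*(2*Q² + 2) = -9*(2 + 2*Q²) = -18 - 18*Q²)
a(p)/(M + 808) = (-18 - 18*(-4)²)/(77 + 808) = (-18 - 18*16)/885 = (-18 - 288)/885 = (1/885)*(-306) = -102/295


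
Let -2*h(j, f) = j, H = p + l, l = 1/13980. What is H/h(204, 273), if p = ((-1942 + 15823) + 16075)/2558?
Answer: -209393719/1823802840 ≈ -0.11481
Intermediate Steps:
p = 14978/1279 (p = (13881 + 16075)*(1/2558) = 29956*(1/2558) = 14978/1279 ≈ 11.711)
l = 1/13980 ≈ 7.1531e-5
H = 209393719/17880420 (H = 14978/1279 + 1/13980 = 209393719/17880420 ≈ 11.711)
h(j, f) = -j/2
H/h(204, 273) = 209393719/(17880420*((-½*204))) = (209393719/17880420)/(-102) = (209393719/17880420)*(-1/102) = -209393719/1823802840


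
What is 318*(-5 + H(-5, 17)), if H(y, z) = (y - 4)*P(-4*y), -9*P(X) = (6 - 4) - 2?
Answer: -1590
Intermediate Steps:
P(X) = 0 (P(X) = -((6 - 4) - 2)/9 = -(2 - 2)/9 = -1/9*0 = 0)
H(y, z) = 0 (H(y, z) = (y - 4)*0 = (-4 + y)*0 = 0)
318*(-5 + H(-5, 17)) = 318*(-5 + 0) = 318*(-5) = -1590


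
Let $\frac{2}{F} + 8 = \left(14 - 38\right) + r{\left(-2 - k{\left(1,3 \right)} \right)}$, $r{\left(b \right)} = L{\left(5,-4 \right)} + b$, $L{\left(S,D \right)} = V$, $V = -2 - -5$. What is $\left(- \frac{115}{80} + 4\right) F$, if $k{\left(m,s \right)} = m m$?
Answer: $- \frac{41}{256} \approx -0.16016$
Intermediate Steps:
$k{\left(m,s \right)} = m^{2}$
$V = 3$ ($V = -2 + 5 = 3$)
$L{\left(S,D \right)} = 3$
$r{\left(b \right)} = 3 + b$
$F = - \frac{1}{16}$ ($F = \frac{2}{-8 + \left(\left(14 - 38\right) + \left(3 - 3\right)\right)} = \frac{2}{-8 + \left(-24 + \left(3 - 3\right)\right)} = \frac{2}{-8 + \left(-24 + 0\right)} = \frac{2}{-8 - 24} = \frac{2}{-32} = 2 \left(- \frac{1}{32}\right) = - \frac{1}{16} \approx -0.0625$)
$\left(- \frac{115}{80} + 4\right) F = \left(- \frac{115}{80} + 4\right) \left(- \frac{1}{16}\right) = \left(\left(-115\right) \frac{1}{80} + 4\right) \left(- \frac{1}{16}\right) = \left(- \frac{23}{16} + 4\right) \left(- \frac{1}{16}\right) = \frac{41}{16} \left(- \frac{1}{16}\right) = - \frac{41}{256}$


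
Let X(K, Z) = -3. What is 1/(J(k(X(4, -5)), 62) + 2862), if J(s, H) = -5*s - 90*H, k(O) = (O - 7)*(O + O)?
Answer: -1/3018 ≈ -0.00033135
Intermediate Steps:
k(O) = 2*O*(-7 + O) (k(O) = (-7 + O)*(2*O) = 2*O*(-7 + O))
J(s, H) = -90*H - 5*s
1/(J(k(X(4, -5)), 62) + 2862) = 1/((-90*62 - 10*(-3)*(-7 - 3)) + 2862) = 1/((-5580 - 10*(-3)*(-10)) + 2862) = 1/((-5580 - 5*60) + 2862) = 1/((-5580 - 300) + 2862) = 1/(-5880 + 2862) = 1/(-3018) = -1/3018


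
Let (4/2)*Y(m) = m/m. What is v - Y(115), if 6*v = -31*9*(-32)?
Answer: 2975/2 ≈ 1487.5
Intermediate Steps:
Y(m) = 1/2 (Y(m) = (m/m)/2 = (1/2)*1 = 1/2)
v = 1488 (v = (-31*9*(-32))/6 = (-279*(-32))/6 = (1/6)*8928 = 1488)
v - Y(115) = 1488 - 1*1/2 = 1488 - 1/2 = 2975/2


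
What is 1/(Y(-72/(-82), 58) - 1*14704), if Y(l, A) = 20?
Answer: -1/14684 ≈ -6.8101e-5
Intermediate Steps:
1/(Y(-72/(-82), 58) - 1*14704) = 1/(20 - 1*14704) = 1/(20 - 14704) = 1/(-14684) = -1/14684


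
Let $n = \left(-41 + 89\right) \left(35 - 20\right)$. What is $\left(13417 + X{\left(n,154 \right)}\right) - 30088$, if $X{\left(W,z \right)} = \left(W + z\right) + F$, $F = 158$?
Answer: $-15639$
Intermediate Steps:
$n = 720$ ($n = 48 \cdot 15 = 720$)
$X{\left(W,z \right)} = 158 + W + z$ ($X{\left(W,z \right)} = \left(W + z\right) + 158 = 158 + W + z$)
$\left(13417 + X{\left(n,154 \right)}\right) - 30088 = \left(13417 + \left(158 + 720 + 154\right)\right) - 30088 = \left(13417 + 1032\right) - 30088 = 14449 - 30088 = -15639$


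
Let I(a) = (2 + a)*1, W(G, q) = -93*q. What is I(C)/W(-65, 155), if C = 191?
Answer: -193/14415 ≈ -0.013389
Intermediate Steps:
I(a) = 2 + a
I(C)/W(-65, 155) = (2 + 191)/((-93*155)) = 193/(-14415) = 193*(-1/14415) = -193/14415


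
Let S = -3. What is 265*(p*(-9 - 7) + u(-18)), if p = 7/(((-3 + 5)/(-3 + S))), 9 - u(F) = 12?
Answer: 88245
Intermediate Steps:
u(F) = -3 (u(F) = 9 - 1*12 = 9 - 12 = -3)
p = -21 (p = 7/(((-3 + 5)/(-3 - 3))) = 7/((2/(-6))) = 7/((2*(-⅙))) = 7/(-⅓) = 7*(-3) = -21)
265*(p*(-9 - 7) + u(-18)) = 265*(-21*(-9 - 7) - 3) = 265*(-21*(-16) - 3) = 265*(336 - 3) = 265*333 = 88245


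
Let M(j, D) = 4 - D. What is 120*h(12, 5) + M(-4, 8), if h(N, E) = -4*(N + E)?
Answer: -8164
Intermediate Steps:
h(N, E) = -4*E - 4*N (h(N, E) = -4*(E + N) = -4*E - 4*N)
120*h(12, 5) + M(-4, 8) = 120*(-4*5 - 4*12) + (4 - 1*8) = 120*(-20 - 48) + (4 - 8) = 120*(-68) - 4 = -8160 - 4 = -8164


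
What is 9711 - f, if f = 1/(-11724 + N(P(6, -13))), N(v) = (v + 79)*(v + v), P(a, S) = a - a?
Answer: 113851765/11724 ≈ 9711.0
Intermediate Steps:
P(a, S) = 0
N(v) = 2*v*(79 + v) (N(v) = (79 + v)*(2*v) = 2*v*(79 + v))
f = -1/11724 (f = 1/(-11724 + 2*0*(79 + 0)) = 1/(-11724 + 2*0*79) = 1/(-11724 + 0) = 1/(-11724) = -1/11724 ≈ -8.5295e-5)
9711 - f = 9711 - 1*(-1/11724) = 9711 + 1/11724 = 113851765/11724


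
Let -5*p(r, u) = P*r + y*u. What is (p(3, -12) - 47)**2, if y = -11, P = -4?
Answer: 5041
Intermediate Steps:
p(r, u) = 4*r/5 + 11*u/5 (p(r, u) = -(-4*r - 11*u)/5 = -(-11*u - 4*r)/5 = 4*r/5 + 11*u/5)
(p(3, -12) - 47)**2 = (((4/5)*3 + (11/5)*(-12)) - 47)**2 = ((12/5 - 132/5) - 47)**2 = (-24 - 47)**2 = (-71)**2 = 5041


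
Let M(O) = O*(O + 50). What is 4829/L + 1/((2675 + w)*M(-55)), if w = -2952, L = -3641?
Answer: -33441156/25213925 ≈ -1.3263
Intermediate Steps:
M(O) = O*(50 + O)
4829/L + 1/((2675 + w)*M(-55)) = 4829/(-3641) + 1/((2675 - 2952)*((-55*(50 - 55)))) = 4829*(-1/3641) + 1/((-277)*((-55*(-5)))) = -439/331 - 1/277/275 = -439/331 - 1/277*1/275 = -439/331 - 1/76175 = -33441156/25213925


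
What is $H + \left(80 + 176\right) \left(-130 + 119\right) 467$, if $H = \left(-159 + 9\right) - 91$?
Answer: $-1315313$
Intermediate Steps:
$H = -241$ ($H = -150 - 91 = -241$)
$H + \left(80 + 176\right) \left(-130 + 119\right) 467 = -241 + \left(80 + 176\right) \left(-130 + 119\right) 467 = -241 + 256 \left(-11\right) 467 = -241 - 1315072 = -1315313$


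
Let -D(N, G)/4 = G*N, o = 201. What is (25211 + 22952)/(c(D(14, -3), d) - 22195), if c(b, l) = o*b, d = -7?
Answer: 48163/11573 ≈ 4.1617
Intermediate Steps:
D(N, G) = -4*G*N
c(b, l) = 201*b
(25211 + 22952)/(c(D(14, -3), d) - 22195) = (25211 + 22952)/(201*(-4*(-3)*14) - 22195) = 48163/(201*168 - 22195) = 48163/(33768 - 22195) = 48163/11573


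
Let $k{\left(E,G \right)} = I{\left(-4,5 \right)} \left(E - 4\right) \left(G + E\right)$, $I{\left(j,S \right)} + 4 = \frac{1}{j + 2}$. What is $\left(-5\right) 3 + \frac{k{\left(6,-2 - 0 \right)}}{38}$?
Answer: $- \frac{303}{19} \approx -15.947$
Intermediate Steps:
$I{\left(j,S \right)} = -4 + \frac{1}{2 + j}$ ($I{\left(j,S \right)} = -4 + \frac{1}{j + 2} = -4 + \frac{1}{2 + j}$)
$k{\left(E,G \right)} = - \frac{9 \left(-4 + E\right) \left(E + G\right)}{2}$ ($k{\left(E,G \right)} = \frac{-7 - -16}{2 - 4} \left(E - 4\right) \left(G + E\right) = \frac{-7 + 16}{-2} \left(-4 + E\right) \left(E + G\right) = \left(- \frac{1}{2}\right) 9 \left(-4 + E\right) \left(E + G\right) = - \frac{9 \left(-4 + E\right) \left(E + G\right)}{2}$)
$\left(-5\right) 3 + \frac{k{\left(6,-2 - 0 \right)}}{38} = \left(-5\right) 3 + \frac{18 \cdot 6 + 18 \left(-2 - 0\right) - \frac{9 \cdot 6^{2}}{2} - 27 \left(-2 - 0\right)}{38} = -15 + \frac{108 + 18 \left(-2 + 0\right) - 162 - 27 \left(-2 + 0\right)}{38} = -15 + \frac{108 + 18 \left(-2\right) - 162 - 27 \left(-2\right)}{38} = -15 + \frac{108 - 36 - 162 + 54}{38} = -15 + \frac{1}{38} \left(-36\right) = -15 - \frac{18}{19} = - \frac{303}{19}$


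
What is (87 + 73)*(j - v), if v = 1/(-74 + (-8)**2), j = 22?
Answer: 3536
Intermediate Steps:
v = -1/10 (v = 1/(-74 + 64) = 1/(-10) = -1/10 ≈ -0.10000)
(87 + 73)*(j - v) = (87 + 73)*(22 - 1*(-1/10)) = 160*(22 + 1/10) = 160*(221/10) = 3536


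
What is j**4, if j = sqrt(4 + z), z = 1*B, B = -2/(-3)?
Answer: 196/9 ≈ 21.778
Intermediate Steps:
B = 2/3 (B = -2*(-1/3) = 2/3 ≈ 0.66667)
z = 2/3 (z = 1*(2/3) = 2/3 ≈ 0.66667)
j = sqrt(42)/3 (j = sqrt(4 + 2/3) = sqrt(14/3) = sqrt(42)/3 ≈ 2.1602)
j**4 = (sqrt(42)/3)**4 = 196/9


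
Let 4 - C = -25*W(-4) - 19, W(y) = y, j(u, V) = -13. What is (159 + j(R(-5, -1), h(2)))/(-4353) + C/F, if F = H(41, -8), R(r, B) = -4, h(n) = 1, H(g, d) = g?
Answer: -341167/178473 ≈ -1.9116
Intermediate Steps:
C = -77 (C = 4 - (-25*(-4) - 19) = 4 - (100 - 19) = 4 - 1*81 = 4 - 81 = -77)
F = 41
(159 + j(R(-5, -1), h(2)))/(-4353) + C/F = (159 - 13)/(-4353) - 77/41 = 146*(-1/4353) - 77*1/41 = -146/4353 - 77/41 = -341167/178473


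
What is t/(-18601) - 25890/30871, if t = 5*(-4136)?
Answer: 14257490/52202861 ≈ 0.27312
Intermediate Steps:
t = -20680
t/(-18601) - 25890/30871 = -20680/(-18601) - 25890/30871 = -20680*(-1/18601) - 25890*1/30871 = 1880/1691 - 25890/30871 = 14257490/52202861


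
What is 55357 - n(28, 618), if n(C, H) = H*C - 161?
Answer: 38214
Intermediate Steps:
n(C, H) = -161 + C*H (n(C, H) = C*H - 161 = -161 + C*H)
55357 - n(28, 618) = 55357 - (-161 + 28*618) = 55357 - (-161 + 17304) = 55357 - 1*17143 = 55357 - 17143 = 38214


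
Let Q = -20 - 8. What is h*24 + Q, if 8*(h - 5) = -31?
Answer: -1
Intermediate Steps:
h = 9/8 (h = 5 + (⅛)*(-31) = 5 - 31/8 = 9/8 ≈ 1.1250)
Q = -28
h*24 + Q = (9/8)*24 - 28 = 27 - 28 = -1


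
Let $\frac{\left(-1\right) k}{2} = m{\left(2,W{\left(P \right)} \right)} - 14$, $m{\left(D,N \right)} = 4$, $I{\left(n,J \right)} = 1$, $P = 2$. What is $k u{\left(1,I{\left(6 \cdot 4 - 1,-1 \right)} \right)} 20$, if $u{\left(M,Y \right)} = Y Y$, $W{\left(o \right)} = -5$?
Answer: $400$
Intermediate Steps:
$k = 20$ ($k = - 2 \left(4 - 14\right) = \left(-2\right) \left(-10\right) = 20$)
$u{\left(M,Y \right)} = Y^{2}$
$k u{\left(1,I{\left(6 \cdot 4 - 1,-1 \right)} \right)} 20 = 20 \cdot 1^{2} \cdot 20 = 20 \cdot 1 \cdot 20 = 20 \cdot 20 = 400$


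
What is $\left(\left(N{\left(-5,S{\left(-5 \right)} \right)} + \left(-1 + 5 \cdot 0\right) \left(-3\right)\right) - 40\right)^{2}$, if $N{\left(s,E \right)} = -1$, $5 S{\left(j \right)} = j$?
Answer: $1444$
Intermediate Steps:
$S{\left(j \right)} = \frac{j}{5}$
$\left(\left(N{\left(-5,S{\left(-5 \right)} \right)} + \left(-1 + 5 \cdot 0\right) \left(-3\right)\right) - 40\right)^{2} = \left(\left(-1 + \left(-1 + 5 \cdot 0\right) \left(-3\right)\right) - 40\right)^{2} = \left(\left(-1 + \left(-1 + 0\right) \left(-3\right)\right) - 40\right)^{2} = \left(\left(-1 - -3\right) - 40\right)^{2} = \left(\left(-1 + 3\right) - 40\right)^{2} = \left(2 - 40\right)^{2} = \left(-38\right)^{2} = 1444$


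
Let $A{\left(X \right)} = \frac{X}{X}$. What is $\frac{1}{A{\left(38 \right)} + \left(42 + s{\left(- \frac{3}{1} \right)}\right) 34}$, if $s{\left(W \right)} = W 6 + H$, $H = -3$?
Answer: $\frac{1}{715} \approx 0.0013986$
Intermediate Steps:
$A{\left(X \right)} = 1$
$s{\left(W \right)} = -3 + 6 W$ ($s{\left(W \right)} = W 6 - 3 = 6 W - 3 = -3 + 6 W$)
$\frac{1}{A{\left(38 \right)} + \left(42 + s{\left(- \frac{3}{1} \right)}\right) 34} = \frac{1}{1 + \left(42 + \left(-3 + 6 \left(- \frac{3}{1}\right)\right)\right) 34} = \frac{1}{1 + \left(42 + \left(-3 + 6 \left(\left(-3\right) 1\right)\right)\right) 34} = \frac{1}{1 + \left(42 + \left(-3 + 6 \left(-3\right)\right)\right) 34} = \frac{1}{1 + \left(42 - 21\right) 34} = \frac{1}{1 + 21 \cdot 34} = \frac{1}{1 + 714} = \frac{1}{715}$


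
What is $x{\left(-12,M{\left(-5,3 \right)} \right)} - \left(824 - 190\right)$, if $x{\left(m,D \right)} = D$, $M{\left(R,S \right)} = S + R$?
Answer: $-636$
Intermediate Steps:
$M{\left(R,S \right)} = R + S$
$x{\left(-12,M{\left(-5,3 \right)} \right)} - \left(824 - 190\right) = \left(-5 + 3\right) - \left(824 - 190\right) = -2 - 634 = -636$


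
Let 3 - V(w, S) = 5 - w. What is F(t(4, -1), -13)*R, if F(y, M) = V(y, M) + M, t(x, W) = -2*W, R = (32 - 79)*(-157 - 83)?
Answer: -146640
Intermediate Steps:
V(w, S) = -2 + w (V(w, S) = 3 - (5 - w) = 3 + (-5 + w) = -2 + w)
R = 11280 (R = -47*(-240) = 11280)
F(y, M) = -2 + M + y (F(y, M) = (-2 + y) + M = -2 + M + y)
F(t(4, -1), -13)*R = (-2 - 13 - 2*(-1))*11280 = (-2 - 13 + 2)*11280 = -13*11280 = -146640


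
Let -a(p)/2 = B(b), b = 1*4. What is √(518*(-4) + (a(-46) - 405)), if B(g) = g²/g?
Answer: I*√2485 ≈ 49.85*I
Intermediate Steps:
b = 4
B(g) = g
a(p) = -8 (a(p) = -2*4 = -8)
√(518*(-4) + (a(-46) - 405)) = √(518*(-4) + (-8 - 405)) = √(-2072 - 413) = √(-2485) = I*√2485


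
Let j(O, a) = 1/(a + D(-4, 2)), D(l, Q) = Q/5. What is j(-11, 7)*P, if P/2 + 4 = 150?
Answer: 1460/37 ≈ 39.459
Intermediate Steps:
D(l, Q) = Q/5 (D(l, Q) = Q*(⅕) = Q/5)
j(O, a) = 1/(⅖ + a) (j(O, a) = 1/(a + (⅕)*2) = 1/(a + ⅖) = 1/(⅖ + a))
P = 292 (P = -8 + 2*150 = -8 + 300 = 292)
j(-11, 7)*P = (5/(2 + 5*7))*292 = (5/(2 + 35))*292 = (5/37)*292 = 1460/37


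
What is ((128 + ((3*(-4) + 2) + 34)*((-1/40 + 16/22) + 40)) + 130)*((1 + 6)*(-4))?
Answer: -1901676/55 ≈ -34576.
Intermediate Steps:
((128 + ((3*(-4) + 2) + 34)*((-1/40 + 16/22) + 40)) + 130)*((1 + 6)*(-4)) = ((128 + ((-12 + 2) + 34)*((-1*1/40 + 16*(1/22)) + 40)) + 130)*(7*(-4)) = ((128 + (-10 + 34)*((-1/40 + 8/11) + 40)) + 130)*(-28) = ((128 + 24*(309/440 + 40)) + 130)*(-28) = ((128 + 24*(17909/440)) + 130)*(-28) = ((128 + 53727/55) + 130)*(-28) = (60767/55 + 130)*(-28) = (67917/55)*(-28) = -1901676/55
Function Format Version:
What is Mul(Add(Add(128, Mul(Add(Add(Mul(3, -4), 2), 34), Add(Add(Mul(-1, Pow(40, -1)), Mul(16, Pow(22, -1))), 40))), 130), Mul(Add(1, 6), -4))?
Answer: Rational(-1901676, 55) ≈ -34576.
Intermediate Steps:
Mul(Add(Add(128, Mul(Add(Add(Mul(3, -4), 2), 34), Add(Add(Mul(-1, Pow(40, -1)), Mul(16, Pow(22, -1))), 40))), 130), Mul(Add(1, 6), -4)) = Mul(Add(Add(128, Mul(Add(Add(-12, 2), 34), Add(Add(Mul(-1, Rational(1, 40)), Mul(16, Rational(1, 22))), 40))), 130), Mul(7, -4)) = Mul(Add(Add(128, Mul(Add(-10, 34), Add(Add(Rational(-1, 40), Rational(8, 11)), 40))), 130), -28) = Mul(Add(Add(128, Mul(24, Add(Rational(309, 440), 40))), 130), -28) = Mul(Add(Add(128, Mul(24, Rational(17909, 440))), 130), -28) = Mul(Add(Add(128, Rational(53727, 55)), 130), -28) = Mul(Add(Rational(60767, 55), 130), -28) = Mul(Rational(67917, 55), -28) = Rational(-1901676, 55)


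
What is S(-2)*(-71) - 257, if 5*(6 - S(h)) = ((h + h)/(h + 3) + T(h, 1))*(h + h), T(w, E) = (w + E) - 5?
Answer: -115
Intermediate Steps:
T(w, E) = -5 + E + w (T(w, E) = (E + w) - 5 = -5 + E + w)
S(h) = 6 - 2*h*(-4 + h + 2*h/(3 + h))/5 (S(h) = 6 - ((h + h)/(h + 3) + (-5 + 1 + h))*(h + h)/5 = 6 - ((2*h)/(3 + h) + (-4 + h))*2*h/5 = 6 - (2*h/(3 + h) + (-4 + h))*2*h/5 = 6 - (-4 + h + 2*h/(3 + h))*2*h/5 = 6 - 2*h*(-4 + h + 2*h/(3 + h))/5)
S(-2)*(-71) - 257 = (2*(45 - 1*(-2)² - 1*(-2)³ + 27*(-2))/(5*(3 - 2)))*(-71) - 257 = ((⅖)*(45 - 1*4 - 1*(-8) - 54)/1)*(-71) - 257 = ((⅖)*1*(45 - 4 + 8 - 54))*(-71) - 257 = ((⅖)*1*(-5))*(-71) - 257 = -2*(-71) - 257 = 142 - 257 = -115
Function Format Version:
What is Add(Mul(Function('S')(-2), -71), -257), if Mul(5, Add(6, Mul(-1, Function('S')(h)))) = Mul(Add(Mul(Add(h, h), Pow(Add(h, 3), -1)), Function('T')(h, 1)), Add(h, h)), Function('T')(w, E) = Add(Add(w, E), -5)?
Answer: -115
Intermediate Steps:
Function('T')(w, E) = Add(-5, E, w) (Function('T')(w, E) = Add(Add(E, w), -5) = Add(-5, E, w))
Function('S')(h) = Add(6, Mul(Rational(-2, 5), h, Add(-4, h, Mul(2, h, Pow(Add(3, h), -1))))) (Function('S')(h) = Add(6, Mul(Rational(-1, 5), Mul(Add(Mul(Add(h, h), Pow(Add(h, 3), -1)), Add(-5, 1, h)), Add(h, h)))) = Add(6, Mul(Rational(-1, 5), Mul(Add(Mul(Mul(2, h), Pow(Add(3, h), -1)), Add(-4, h)), Mul(2, h)))) = Add(6, Mul(Rational(-1, 5), Mul(Add(Mul(2, h, Pow(Add(3, h), -1)), Add(-4, h)), Mul(2, h)))) = Add(6, Mul(Rational(-1, 5), Mul(Add(-4, h, Mul(2, h, Pow(Add(3, h), -1))), Mul(2, h)))) = Add(6, Mul(Rational(-1, 5), Mul(2, h, Add(-4, h, Mul(2, h, Pow(Add(3, h), -1)))))) = Add(6, Mul(Rational(-2, 5), h, Add(-4, h, Mul(2, h, Pow(Add(3, h), -1))))))
Add(Mul(Function('S')(-2), -71), -257) = Add(Mul(Mul(Rational(2, 5), Pow(Add(3, -2), -1), Add(45, Mul(-1, Pow(-2, 2)), Mul(-1, Pow(-2, 3)), Mul(27, -2))), -71), -257) = Add(Mul(Mul(Rational(2, 5), Pow(1, -1), Add(45, Mul(-1, 4), Mul(-1, -8), -54)), -71), -257) = Add(Mul(Mul(Rational(2, 5), 1, Add(45, -4, 8, -54)), -71), -257) = Add(Mul(Mul(Rational(2, 5), 1, -5), -71), -257) = Add(Mul(-2, -71), -257) = Add(142, -257) = -115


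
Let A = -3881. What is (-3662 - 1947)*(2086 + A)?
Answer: 10068155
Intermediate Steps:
(-3662 - 1947)*(2086 + A) = (-3662 - 1947)*(2086 - 3881) = -5609*(-1795) = 10068155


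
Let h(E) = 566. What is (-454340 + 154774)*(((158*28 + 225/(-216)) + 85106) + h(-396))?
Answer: -323872635457/12 ≈ -2.6989e+10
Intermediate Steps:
(-454340 + 154774)*(((158*28 + 225/(-216)) + 85106) + h(-396)) = (-454340 + 154774)*(((158*28 + 225/(-216)) + 85106) + 566) = -299566*(((4424 + 225*(-1/216)) + 85106) + 566) = -299566*(((4424 - 25/24) + 85106) + 566) = -299566*((106151/24 + 85106) + 566) = -299566*(2148695/24 + 566) = -299566*2162279/24 = -323872635457/12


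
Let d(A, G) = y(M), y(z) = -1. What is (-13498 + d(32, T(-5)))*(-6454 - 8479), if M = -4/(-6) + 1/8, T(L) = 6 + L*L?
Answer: 201580567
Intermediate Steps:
T(L) = 6 + L²
M = 19/24 (M = -4*(-⅙) + 1*(⅛) = ⅔ + ⅛ = 19/24 ≈ 0.79167)
d(A, G) = -1
(-13498 + d(32, T(-5)))*(-6454 - 8479) = (-13498 - 1)*(-6454 - 8479) = -13499*(-14933) = 201580567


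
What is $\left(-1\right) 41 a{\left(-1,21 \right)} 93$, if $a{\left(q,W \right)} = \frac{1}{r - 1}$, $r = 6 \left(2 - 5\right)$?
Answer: $\frac{3813}{19} \approx 200.68$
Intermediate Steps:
$r = -18$ ($r = 6 \left(-3\right) = -18$)
$a{\left(q,W \right)} = - \frac{1}{19}$ ($a{\left(q,W \right)} = \frac{1}{-18 - 1} = \frac{1}{-19} = - \frac{1}{19}$)
$\left(-1\right) 41 a{\left(-1,21 \right)} 93 = \left(-1\right) 41 \left(\left(- \frac{1}{19}\right) 93\right) = \left(-41\right) \left(- \frac{93}{19}\right) = \frac{3813}{19}$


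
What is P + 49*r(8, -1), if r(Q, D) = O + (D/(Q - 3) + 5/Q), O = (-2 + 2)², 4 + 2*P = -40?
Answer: -47/40 ≈ -1.1750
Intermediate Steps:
P = -22 (P = -2 + (½)*(-40) = -2 - 20 = -22)
O = 0 (O = 0² = 0)
r(Q, D) = 5/Q + D/(-3 + Q) (r(Q, D) = 0 + (D/(Q - 3) + 5/Q) = 0 + (D/(-3 + Q) + 5/Q) = 0 + (5/Q + D/(-3 + Q)) = 5/Q + D/(-3 + Q))
P + 49*r(8, -1) = -22 + 49*((-15 + 5*8 - 1*8)/(8*(-3 + 8))) = -22 + 49*((⅛)*(-15 + 40 - 8)/5) = -22 + 49*((⅛)*(⅕)*17) = -22 + 49*(17/40) = -22 + 833/40 = -47/40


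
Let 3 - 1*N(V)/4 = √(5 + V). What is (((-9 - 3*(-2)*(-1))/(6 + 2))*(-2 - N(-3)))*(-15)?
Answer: -1575/4 + 225*√2/2 ≈ -234.65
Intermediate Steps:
N(V) = 12 - 4*√(5 + V)
(((-9 - 3*(-2)*(-1))/(6 + 2))*(-2 - N(-3)))*(-15) = (((-9 - 3*(-2)*(-1))/(6 + 2))*(-2 - (12 - 4*√(5 - 3))))*(-15) = (((-9 + 6*(-1))/8)*(-2 - (12 - 4*√2)))*(-15) = (((-9 - 6)*(⅛))*(-2 + (-12 + 4*√2)))*(-15) = ((-15*⅛)*(-14 + 4*√2))*(-15) = -15*(-14 + 4*√2)/8*(-15) = (105/4 - 15*√2/2)*(-15) = -1575/4 + 225*√2/2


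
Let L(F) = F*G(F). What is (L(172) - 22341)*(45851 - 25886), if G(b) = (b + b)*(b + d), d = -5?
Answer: 196829244975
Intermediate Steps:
G(b) = 2*b*(-5 + b) (G(b) = (b + b)*(b - 5) = (2*b)*(-5 + b) = 2*b*(-5 + b))
L(F) = 2*F²*(-5 + F) (L(F) = F*(2*F*(-5 + F)) = 2*F²*(-5 + F))
(L(172) - 22341)*(45851 - 25886) = (2*172²*(-5 + 172) - 22341)*(45851 - 25886) = (2*29584*167 - 22341)*19965 = (9881056 - 22341)*19965 = 9858715*19965 = 196829244975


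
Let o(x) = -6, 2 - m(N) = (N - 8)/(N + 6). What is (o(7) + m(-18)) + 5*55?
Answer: 1613/6 ≈ 268.83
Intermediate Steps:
m(N) = 2 - (-8 + N)/(6 + N) (m(N) = 2 - (N - 8)/(N + 6) = 2 - (-8 + N)/(6 + N))
(o(7) + m(-18)) + 5*55 = (-6 + (20 - 18)/(6 - 18)) + 5*55 = (-6 + 2/(-12)) + 275 = (-6 - 1/12*2) + 275 = (-6 - 1/6) + 275 = -37/6 + 275 = 1613/6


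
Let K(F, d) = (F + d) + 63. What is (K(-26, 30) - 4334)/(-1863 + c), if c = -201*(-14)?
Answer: -4267/951 ≈ -4.4869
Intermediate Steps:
K(F, d) = 63 + F + d
c = 2814
(K(-26, 30) - 4334)/(-1863 + c) = ((63 - 26 + 30) - 4334)/(-1863 + 2814) = (67 - 4334)/951 = -4267*1/951 = -4267/951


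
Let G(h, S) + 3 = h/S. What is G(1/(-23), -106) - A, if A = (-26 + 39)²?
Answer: -419335/2438 ≈ -172.00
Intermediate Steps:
G(h, S) = -3 + h/S
A = 169 (A = 13² = 169)
G(1/(-23), -106) - A = (-3 + 1/(-23*(-106))) - 1*169 = (-3 - 1/23*(-1/106)) - 169 = (-3 + 1/2438) - 169 = -7313/2438 - 169 = -419335/2438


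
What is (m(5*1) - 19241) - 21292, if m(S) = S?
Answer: -40528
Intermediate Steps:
(m(5*1) - 19241) - 21292 = (5*1 - 19241) - 21292 = (5 - 19241) - 21292 = -19236 - 21292 = -40528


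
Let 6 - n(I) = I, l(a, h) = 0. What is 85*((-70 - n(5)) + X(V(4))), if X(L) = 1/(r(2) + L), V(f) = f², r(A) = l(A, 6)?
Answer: -96475/16 ≈ -6029.7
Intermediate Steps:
n(I) = 6 - I
r(A) = 0
X(L) = 1/L (X(L) = 1/(0 + L) = 1/L)
85*((-70 - n(5)) + X(V(4))) = 85*((-70 - (6 - 1*5)) + 1/(4²)) = 85*((-70 - (6 - 5)) + 1/16) = 85*((-70 - 1*1) + 1/16) = 85*((-70 - 1) + 1/16) = 85*(-71 + 1/16) = 85*(-1135/16) = -96475/16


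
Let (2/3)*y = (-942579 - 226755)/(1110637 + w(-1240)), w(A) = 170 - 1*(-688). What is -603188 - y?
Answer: -670438692059/1111495 ≈ -6.0319e+5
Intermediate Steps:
w(A) = 858 (w(A) = 170 + 688 = 858)
y = -1754001/1111495 (y = 3*((-942579 - 226755)/(1110637 + 858))/2 = 3*(-1169334/1111495)/2 = 3*(-1169334*1/1111495)/2 = (3/2)*(-1169334/1111495) = -1754001/1111495 ≈ -1.5781)
-603188 - y = -603188 - 1*(-1754001/1111495) = -603188 + 1754001/1111495 = -670438692059/1111495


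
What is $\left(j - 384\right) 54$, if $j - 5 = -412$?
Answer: $-42714$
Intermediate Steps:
$j = -407$ ($j = 5 - 412 = -407$)
$\left(j - 384\right) 54 = \left(-407 - 384\right) 54 = \left(-791\right) 54 = -42714$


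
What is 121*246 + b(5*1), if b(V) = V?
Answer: 29771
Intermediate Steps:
121*246 + b(5*1) = 121*246 + 5*1 = 29766 + 5 = 29771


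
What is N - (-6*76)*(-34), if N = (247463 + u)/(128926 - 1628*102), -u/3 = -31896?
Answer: -576006671/37130 ≈ -15513.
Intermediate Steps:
u = 95688 (u = -3*(-31896) = 95688)
N = -343151/37130 (N = (247463 + 95688)/(128926 - 1628*102) = 343151/(128926 - 166056) = 343151/(-37130) = 343151*(-1/37130) = -343151/37130 ≈ -9.2419)
N - (-6*76)*(-34) = -343151/37130 - (-6*76)*(-34) = -343151/37130 - (-456)*(-34) = -343151/37130 - 1*15504 = -343151/37130 - 15504 = -576006671/37130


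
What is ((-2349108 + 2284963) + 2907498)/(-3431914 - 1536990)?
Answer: -2843353/4968904 ≈ -0.57223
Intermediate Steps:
((-2349108 + 2284963) + 2907498)/(-3431914 - 1536990) = (-64145 + 2907498)/(-4968904) = 2843353*(-1/4968904) = -2843353/4968904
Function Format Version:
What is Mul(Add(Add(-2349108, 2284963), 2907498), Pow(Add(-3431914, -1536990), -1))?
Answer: Rational(-2843353, 4968904) ≈ -0.57223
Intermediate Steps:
Mul(Add(Add(-2349108, 2284963), 2907498), Pow(Add(-3431914, -1536990), -1)) = Mul(Add(-64145, 2907498), Pow(-4968904, -1)) = Mul(2843353, Rational(-1, 4968904)) = Rational(-2843353, 4968904)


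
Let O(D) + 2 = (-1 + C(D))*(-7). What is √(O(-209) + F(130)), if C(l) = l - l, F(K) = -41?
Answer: 6*I ≈ 6.0*I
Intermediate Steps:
C(l) = 0
O(D) = 5 (O(D) = -2 + (-1 + 0)*(-7) = -2 - 1*(-7) = -2 + 7 = 5)
√(O(-209) + F(130)) = √(5 - 41) = √(-36) = 6*I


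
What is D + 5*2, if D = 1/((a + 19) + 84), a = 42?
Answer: 1451/145 ≈ 10.007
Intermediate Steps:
D = 1/145 (D = 1/((42 + 19) + 84) = 1/(61 + 84) = 1/145 ≈ 0.0068966)
D + 5*2 = 1/145 + 5*2 = 1/145 + 10 = 1451/145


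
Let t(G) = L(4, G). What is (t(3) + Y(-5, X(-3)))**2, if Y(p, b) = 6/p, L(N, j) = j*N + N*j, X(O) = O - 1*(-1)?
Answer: 12996/25 ≈ 519.84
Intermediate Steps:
X(O) = 1 + O (X(O) = O + 1 = 1 + O)
L(N, j) = 2*N*j (L(N, j) = N*j + N*j = 2*N*j)
t(G) = 8*G (t(G) = 2*4*G = 8*G)
(t(3) + Y(-5, X(-3)))**2 = (8*3 + 6/(-5))**2 = (24 + 6*(-1/5))**2 = (24 - 6/5)**2 = (114/5)**2 = 12996/25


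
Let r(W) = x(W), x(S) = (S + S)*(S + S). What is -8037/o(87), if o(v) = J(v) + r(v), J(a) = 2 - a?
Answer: -423/1589 ≈ -0.26621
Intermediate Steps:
x(S) = 4*S**2 (x(S) = (2*S)*(2*S) = 4*S**2)
r(W) = 4*W**2
o(v) = 2 - v + 4*v**2 (o(v) = (2 - v) + 4*v**2 = 2 - v + 4*v**2)
-8037/o(87) = -8037/(2 - 1*87 + 4*87**2) = -8037/(2 - 87 + 4*7569) = -8037/(2 - 87 + 30276) = -8037/30191 = -8037*1/30191 = -423/1589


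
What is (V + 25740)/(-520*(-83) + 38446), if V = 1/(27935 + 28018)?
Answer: 1440230221/4566100518 ≈ 0.31542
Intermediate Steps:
V = 1/55953 ≈ 1.7872e-5
(V + 25740)/(-520*(-83) + 38446) = (1/55953 + 25740)/(-520*(-83) + 38446) = 1440230221/(55953*(43160 + 38446)) = (1440230221/55953)/81606 = (1440230221/55953)*(1/81606) = 1440230221/4566100518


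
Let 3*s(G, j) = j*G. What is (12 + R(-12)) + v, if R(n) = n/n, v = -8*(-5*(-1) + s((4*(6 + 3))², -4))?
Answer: 13797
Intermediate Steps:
s(G, j) = G*j/3 (s(G, j) = (j*G)/3 = (G*j)/3 = G*j/3)
v = 13784 (v = -8*(-5*(-1) + (⅓)*(4*(6 + 3))²*(-4)) = -8*(5 + (⅓)*(4*9)²*(-4)) = -8*(5 + (⅓)*36²*(-4)) = -8*(5 + (⅓)*1296*(-4)) = -8*(5 - 1728) = -8*(-1723) = 13784)
R(n) = 1
(12 + R(-12)) + v = (12 + 1) + 13784 = 13 + 13784 = 13797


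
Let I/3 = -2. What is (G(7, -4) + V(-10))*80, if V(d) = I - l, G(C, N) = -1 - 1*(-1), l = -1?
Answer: -400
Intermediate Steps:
I = -6 (I = 3*(-2) = -6)
G(C, N) = 0 (G(C, N) = -1 + 1 = 0)
V(d) = -5 (V(d) = -6 - 1*(-1) = -6 + 1 = -5)
(G(7, -4) + V(-10))*80 = (0 - 5)*80 = -5*80 = -400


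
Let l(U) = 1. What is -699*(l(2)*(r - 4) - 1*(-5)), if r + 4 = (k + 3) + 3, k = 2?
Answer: -3495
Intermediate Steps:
r = 4 (r = -4 + ((2 + 3) + 3) = -4 + (5 + 3) = -4 + 8 = 4)
-699*(l(2)*(r - 4) - 1*(-5)) = -699*(1*(4 - 4) - 1*(-5)) = -699*(1*0 + 5) = -699*(0 + 5) = -699*5 = -3495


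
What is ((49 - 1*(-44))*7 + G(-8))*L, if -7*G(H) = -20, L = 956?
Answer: 4375612/7 ≈ 6.2509e+5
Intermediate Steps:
G(H) = 20/7 (G(H) = -⅐*(-20) = 20/7)
((49 - 1*(-44))*7 + G(-8))*L = ((49 - 1*(-44))*7 + 20/7)*956 = ((49 + 44)*7 + 20/7)*956 = (93*7 + 20/7)*956 = (651 + 20/7)*956 = (4577/7)*956 = 4375612/7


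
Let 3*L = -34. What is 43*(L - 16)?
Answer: -3526/3 ≈ -1175.3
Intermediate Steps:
L = -34/3 (L = (⅓)*(-34) = -34/3 ≈ -11.333)
43*(L - 16) = 43*(-34/3 - 16) = 43*(-82/3) = -3526/3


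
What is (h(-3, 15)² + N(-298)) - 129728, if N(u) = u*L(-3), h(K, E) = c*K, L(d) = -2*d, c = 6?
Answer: -131192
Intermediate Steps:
h(K, E) = 6*K
N(u) = 6*u (N(u) = u*(-2*(-3)) = u*6 = 6*u)
(h(-3, 15)² + N(-298)) - 129728 = ((6*(-3))² + 6*(-298)) - 129728 = ((-18)² - 1788) - 129728 = (324 - 1788) - 129728 = -1464 - 129728 = -131192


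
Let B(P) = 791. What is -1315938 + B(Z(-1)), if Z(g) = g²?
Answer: -1315147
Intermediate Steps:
-1315938 + B(Z(-1)) = -1315938 + 791 = -1315147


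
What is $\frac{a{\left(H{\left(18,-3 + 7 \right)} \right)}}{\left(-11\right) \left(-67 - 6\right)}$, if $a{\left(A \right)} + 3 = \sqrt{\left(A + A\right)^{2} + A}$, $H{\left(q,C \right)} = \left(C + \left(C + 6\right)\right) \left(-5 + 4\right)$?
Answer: $- \frac{3}{803} + \frac{\sqrt{770}}{803} \approx 0.030821$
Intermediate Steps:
$H{\left(q,C \right)} = -6 - 2 C$ ($H{\left(q,C \right)} = \left(C + \left(6 + C\right)\right) \left(-1\right) = \left(6 + 2 C\right) \left(-1\right) = -6 - 2 C$)
$a{\left(A \right)} = -3 + \sqrt{A + 4 A^{2}}$ ($a{\left(A \right)} = -3 + \sqrt{\left(A + A\right)^{2} + A} = -3 + \sqrt{\left(2 A\right)^{2} + A} = -3 + \sqrt{4 A^{2} + A} = -3 + \sqrt{A + 4 A^{2}}$)
$\frac{a{\left(H{\left(18,-3 + 7 \right)} \right)}}{\left(-11\right) \left(-67 - 6\right)} = \frac{-3 + \sqrt{\left(-6 - 2 \left(-3 + 7\right)\right) \left(1 + 4 \left(-6 - 2 \left(-3 + 7\right)\right)\right)}}{\left(-11\right) \left(-67 - 6\right)} = \frac{-3 + \sqrt{\left(-6 - 8\right) \left(1 + 4 \left(-6 - 8\right)\right)}}{\left(-11\right) \left(-73\right)} = \frac{-3 + \sqrt{\left(-6 - 8\right) \left(1 + 4 \left(-6 - 8\right)\right)}}{803} = \left(-3 + \sqrt{- 14 \left(1 + 4 \left(-14\right)\right)}\right) \frac{1}{803} = \left(-3 + \sqrt{- 14 \left(1 - 56\right)}\right) \frac{1}{803} = \left(-3 + \sqrt{\left(-14\right) \left(-55\right)}\right) \frac{1}{803} = \left(-3 + \sqrt{770}\right) \frac{1}{803} = - \frac{3}{803} + \frac{\sqrt{770}}{803}$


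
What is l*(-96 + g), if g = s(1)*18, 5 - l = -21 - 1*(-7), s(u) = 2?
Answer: -1140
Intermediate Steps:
l = 19 (l = 5 - (-21 - 1*(-7)) = 5 - (-21 + 7) = 5 - 1*(-14) = 5 + 14 = 19)
g = 36 (g = 2*18 = 36)
l*(-96 + g) = 19*(-96 + 36) = 19*(-60) = -1140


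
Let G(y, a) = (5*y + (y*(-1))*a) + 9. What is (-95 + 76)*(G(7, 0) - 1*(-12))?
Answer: -1064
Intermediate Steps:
G(y, a) = 9 + 5*y - a*y (G(y, a) = (5*y + (-y)*a) + 9 = (5*y - a*y) + 9 = 9 + 5*y - a*y)
(-95 + 76)*(G(7, 0) - 1*(-12)) = (-95 + 76)*((9 + 5*7 - 1*0*7) - 1*(-12)) = -19*((9 + 35 + 0) + 12) = -19*(44 + 12) = -19*56 = -1064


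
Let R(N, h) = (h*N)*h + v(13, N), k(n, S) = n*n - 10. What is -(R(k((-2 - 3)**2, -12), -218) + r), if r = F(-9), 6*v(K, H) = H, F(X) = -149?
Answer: -58454427/2 ≈ -2.9227e+7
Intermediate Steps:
k(n, S) = -10 + n**2 (k(n, S) = n**2 - 10 = -10 + n**2)
v(K, H) = H/6
R(N, h) = N/6 + N*h**2 (R(N, h) = (h*N)*h + N/6 = (N*h)*h + N/6 = N*h**2 + N/6 = N/6 + N*h**2)
r = -149
-(R(k((-2 - 3)**2, -12), -218) + r) = -((-10 + ((-2 - 3)**2)**2)*(1/6 + (-218)**2) - 149) = -((-10 + ((-5)**2)**2)*(1/6 + 47524) - 149) = -((-10 + 25**2)*(285145/6) - 149) = -((-10 + 625)*(285145/6) - 149) = -(615*(285145/6) - 149) = -(58454725/2 - 149) = -1*58454427/2 = -58454427/2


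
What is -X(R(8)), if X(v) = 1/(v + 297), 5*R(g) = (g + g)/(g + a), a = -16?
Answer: -5/1483 ≈ -0.0033715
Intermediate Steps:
R(g) = 2*g/(5*(-16 + g)) (R(g) = ((g + g)/(g - 16))/5 = ((2*g)/(-16 + g))/5 = (2*g/(-16 + g))/5 = 2*g/(5*(-16 + g)))
X(v) = 1/(297 + v)
-X(R(8)) = -1/(297 + (2/5)*8/(-16 + 8)) = -1/(297 + (2/5)*8/(-8)) = -1/(297 + (2/5)*8*(-1/8)) = -1/(297 - 2/5) = -1/1483/5 = -1*5/1483 = -5/1483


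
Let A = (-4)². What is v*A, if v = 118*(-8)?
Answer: -15104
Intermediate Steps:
v = -944
A = 16
v*A = -944*16 = -15104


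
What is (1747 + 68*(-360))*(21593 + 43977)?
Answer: -1490602810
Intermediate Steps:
(1747 + 68*(-360))*(21593 + 43977) = (1747 - 24480)*65570 = -22733*65570 = -1490602810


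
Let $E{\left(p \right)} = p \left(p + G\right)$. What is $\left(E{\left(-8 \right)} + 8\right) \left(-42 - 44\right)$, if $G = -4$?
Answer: $-8944$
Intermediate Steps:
$E{\left(p \right)} = p \left(-4 + p\right)$ ($E{\left(p \right)} = p \left(p - 4\right) = p \left(-4 + p\right)$)
$\left(E{\left(-8 \right)} + 8\right) \left(-42 - 44\right) = \left(- 8 \left(-4 - 8\right) + 8\right) \left(-42 - 44\right) = \left(\left(-8\right) \left(-12\right) + 8\right) \left(-86\right) = \left(96 + 8\right) \left(-86\right) = 104 \left(-86\right) = -8944$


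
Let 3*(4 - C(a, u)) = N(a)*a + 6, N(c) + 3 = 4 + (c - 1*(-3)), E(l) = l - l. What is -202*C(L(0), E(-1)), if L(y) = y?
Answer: -404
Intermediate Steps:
E(l) = 0
N(c) = 4 + c (N(c) = -3 + (4 + (c - 1*(-3))) = -3 + (4 + (c + 3)) = -3 + (4 + (3 + c)) = -3 + (7 + c) = 4 + c)
C(a, u) = 2 - a*(4 + a)/3 (C(a, u) = 4 - ((4 + a)*a + 6)/3 = 4 - (a*(4 + a) + 6)/3 = 4 - (6 + a*(4 + a))/3 = 4 + (-2 - a*(4 + a)/3) = 2 - a*(4 + a)/3)
-202*C(L(0), E(-1)) = -202*(2 - ⅓*0*(4 + 0)) = -202*(2 - ⅓*0*4) = -202*(2 + 0) = -202*2 = -404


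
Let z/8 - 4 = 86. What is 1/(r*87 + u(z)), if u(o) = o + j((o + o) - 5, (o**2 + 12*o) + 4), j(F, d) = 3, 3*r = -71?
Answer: -1/1336 ≈ -0.00074850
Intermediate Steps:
r = -71/3 (r = (1/3)*(-71) = -71/3 ≈ -23.667)
z = 720 (z = 32 + 8*86 = 32 + 688 = 720)
u(o) = 3 + o (u(o) = o + 3 = 3 + o)
1/(r*87 + u(z)) = 1/(-71/3*87 + (3 + 720)) = 1/(-2059 + 723) = 1/(-1336) = -1/1336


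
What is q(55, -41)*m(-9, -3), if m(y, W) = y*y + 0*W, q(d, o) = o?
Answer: -3321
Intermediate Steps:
m(y, W) = y² (m(y, W) = y² + 0 = y²)
q(55, -41)*m(-9, -3) = -41*(-9)² = -41*81 = -3321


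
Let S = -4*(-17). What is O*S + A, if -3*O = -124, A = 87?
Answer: 8693/3 ≈ 2897.7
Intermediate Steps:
O = 124/3 (O = -1/3*(-124) = 124/3 ≈ 41.333)
S = 68
O*S + A = (124/3)*68 + 87 = 8432/3 + 87 = 8693/3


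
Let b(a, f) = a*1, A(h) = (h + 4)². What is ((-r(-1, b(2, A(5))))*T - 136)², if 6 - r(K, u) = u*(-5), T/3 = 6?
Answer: 179776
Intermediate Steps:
A(h) = (4 + h)²
T = 18 (T = 3*6 = 18)
b(a, f) = a
r(K, u) = 6 + 5*u (r(K, u) = 6 - u*(-5) = 6 - (-5)*u = 6 + 5*u)
((-r(-1, b(2, A(5))))*T - 136)² = (-(6 + 5*2)*18 - 136)² = (-(6 + 10)*18 - 136)² = (-1*16*18 - 136)² = (-16*18 - 136)² = (-288 - 136)² = (-424)² = 179776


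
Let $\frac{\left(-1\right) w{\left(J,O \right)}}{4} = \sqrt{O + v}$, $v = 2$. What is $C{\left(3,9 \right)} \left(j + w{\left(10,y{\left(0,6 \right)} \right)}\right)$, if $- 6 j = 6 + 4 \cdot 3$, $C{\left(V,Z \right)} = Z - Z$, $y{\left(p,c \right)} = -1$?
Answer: $0$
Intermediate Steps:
$w{\left(J,O \right)} = - 4 \sqrt{2 + O}$ ($w{\left(J,O \right)} = - 4 \sqrt{O + 2} = - 4 \sqrt{2 + O}$)
$C{\left(V,Z \right)} = 0$
$j = -3$ ($j = - \frac{6 + 4 \cdot 3}{6} = - \frac{6 + 12}{6} = \left(- \frac{1}{6}\right) 18 = -3$)
$C{\left(3,9 \right)} \left(j + w{\left(10,y{\left(0,6 \right)} \right)}\right) = 0 \left(-3 - 4 \sqrt{2 - 1}\right) = 0 \left(-3 - 4 \sqrt{1}\right) = 0 \left(-3 - 4\right) = 0 \left(-7\right) = 0$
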